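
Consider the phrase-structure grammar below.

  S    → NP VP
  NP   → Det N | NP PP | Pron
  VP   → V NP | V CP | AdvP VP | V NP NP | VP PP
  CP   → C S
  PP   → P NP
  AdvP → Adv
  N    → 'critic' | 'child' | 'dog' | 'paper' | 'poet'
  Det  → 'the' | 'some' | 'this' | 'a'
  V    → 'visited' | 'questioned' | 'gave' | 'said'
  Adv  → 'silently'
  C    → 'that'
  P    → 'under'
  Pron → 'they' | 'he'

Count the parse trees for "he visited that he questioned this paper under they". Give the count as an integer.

3

Two of the 3 distinct bracketings:
[S [NP [Pron he]] [VP [V visited] [CP [C that] [S [NP [Pron he]] [VP [V questioned] [NP [NP [Det this] [N paper]] [PP [P under] [NP [Pron they]]]]]]]]]
[S [NP [Pron he]] [VP [V visited] [CP [C that] [S [NP [Pron he]] [VP [VP [V questioned] [NP [Det this] [N paper]]] [PP [P under] [NP [Pron they]]]]]]]]
The difference turns on whether NP → NP PP is used at the relevant span, versus an alternative expansion of NP.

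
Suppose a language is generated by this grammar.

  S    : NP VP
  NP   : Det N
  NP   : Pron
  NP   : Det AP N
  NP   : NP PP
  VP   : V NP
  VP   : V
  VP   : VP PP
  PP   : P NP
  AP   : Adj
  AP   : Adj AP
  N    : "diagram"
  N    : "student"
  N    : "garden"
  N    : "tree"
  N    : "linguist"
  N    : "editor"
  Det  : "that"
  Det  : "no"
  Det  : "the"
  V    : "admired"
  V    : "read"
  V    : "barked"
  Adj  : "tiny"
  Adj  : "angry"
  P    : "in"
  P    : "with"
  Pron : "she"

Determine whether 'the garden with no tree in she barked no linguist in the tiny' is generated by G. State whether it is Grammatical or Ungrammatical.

Ungrammatical

For S → NP VP, every NP-prefix leaves a non-VP remainder: after 'the garden' the remainder is not a VP; after 'the garden with no tree' the remainder is not a VP; after 'the garden with no tree in she' the remainder is not a VP.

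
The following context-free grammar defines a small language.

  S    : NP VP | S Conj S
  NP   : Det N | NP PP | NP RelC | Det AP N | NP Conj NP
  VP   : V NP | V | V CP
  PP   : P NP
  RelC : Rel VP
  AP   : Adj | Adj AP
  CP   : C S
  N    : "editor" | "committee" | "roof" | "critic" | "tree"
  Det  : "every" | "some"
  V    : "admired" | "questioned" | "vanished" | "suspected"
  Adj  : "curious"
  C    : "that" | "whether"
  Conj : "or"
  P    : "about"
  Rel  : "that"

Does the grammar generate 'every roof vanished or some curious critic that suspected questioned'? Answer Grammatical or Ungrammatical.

Grammatical

S
  S
    NP
      Det: every
      N: roof
    VP
      V: vanished
  Conj: or
  S
    NP
      NP
        Det: some
        AP
          Adj: curious
        N: critic
      RelC
        Rel: that
        VP
          V: suspected
    VP
      V: questioned
Each bracket corresponds to one application of a listed rule, so the string is derivable from S.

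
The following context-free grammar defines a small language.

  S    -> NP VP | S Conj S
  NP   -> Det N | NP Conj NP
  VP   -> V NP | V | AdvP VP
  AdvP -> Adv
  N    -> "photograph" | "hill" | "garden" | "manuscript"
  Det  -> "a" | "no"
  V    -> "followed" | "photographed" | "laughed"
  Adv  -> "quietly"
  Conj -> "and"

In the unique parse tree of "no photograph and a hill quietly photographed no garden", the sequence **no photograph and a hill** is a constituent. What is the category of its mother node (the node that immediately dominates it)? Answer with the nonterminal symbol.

S

S
  NP
    NP
      Det: no
      N: photograph
    Conj: and
    NP
      Det: a
      N: hill
  VP
    AdvP
      Adv: quietly
    VP
      V: photographed
      NP
        Det: no
        N: garden
The span 'no photograph and a hill' is the NP node built by NP → NP Conj NP.
Its mother is the S built by S → NP VP.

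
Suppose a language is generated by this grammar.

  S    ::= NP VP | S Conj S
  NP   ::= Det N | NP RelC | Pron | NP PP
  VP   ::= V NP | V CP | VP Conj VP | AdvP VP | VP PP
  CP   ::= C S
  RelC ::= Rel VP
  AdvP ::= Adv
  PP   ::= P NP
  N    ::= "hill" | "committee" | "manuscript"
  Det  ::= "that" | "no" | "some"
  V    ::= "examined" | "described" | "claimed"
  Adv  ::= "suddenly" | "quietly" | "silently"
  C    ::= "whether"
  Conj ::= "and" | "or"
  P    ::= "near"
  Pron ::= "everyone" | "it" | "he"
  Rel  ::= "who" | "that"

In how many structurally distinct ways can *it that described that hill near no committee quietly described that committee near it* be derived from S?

Two of the 9 distinct bracketings:
[S [NP [NP [Pron it]] [RelC [Rel that] [VP [V described] [NP [NP [Det that] [N hill]] [PP [P near] [NP [Det no] [N committee]]]]]]] [VP [AdvP [Adv quietly]] [VP [V described] [NP [NP [Det that] [N committee]] [PP [P near] [NP [Pron it]]]]]]]
[S [NP [NP [Pron it]] [RelC [Rel that] [VP [V described] [NP [NP [Det that] [N hill]] [PP [P near] [NP [Det no] [N committee]]]]]]] [VP [AdvP [Adv quietly]] [VP [VP [V described] [NP [Det that] [N committee]]] [PP [P near] [NP [Pron it]]]]]]
The difference turns on whether VP → VP PP is used at the relevant span, versus an alternative expansion of VP.

9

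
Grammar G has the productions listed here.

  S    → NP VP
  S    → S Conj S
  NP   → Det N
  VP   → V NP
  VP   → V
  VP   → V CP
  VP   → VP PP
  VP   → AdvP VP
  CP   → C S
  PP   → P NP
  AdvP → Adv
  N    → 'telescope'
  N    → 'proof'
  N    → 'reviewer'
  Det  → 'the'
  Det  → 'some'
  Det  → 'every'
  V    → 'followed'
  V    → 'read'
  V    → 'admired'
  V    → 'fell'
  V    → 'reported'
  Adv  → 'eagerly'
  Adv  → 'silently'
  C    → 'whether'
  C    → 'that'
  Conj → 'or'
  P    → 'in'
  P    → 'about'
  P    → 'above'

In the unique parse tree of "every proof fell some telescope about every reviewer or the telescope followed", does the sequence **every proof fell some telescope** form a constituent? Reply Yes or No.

No

[S [S [NP [Det every] [N proof]] [VP [VP [V fell] [NP [Det some] [N telescope]]] [PP [P about] [NP [Det every] [N reviewer]]]]] [Conj or] [S [NP [Det the] [N telescope]] [VP [V followed]]]]
The smallest constituent containing 'every proof fell some telescope' is the S spanning 'every proof fell some telescope about every reviewer'; no single node in the tree dominates exactly the given words.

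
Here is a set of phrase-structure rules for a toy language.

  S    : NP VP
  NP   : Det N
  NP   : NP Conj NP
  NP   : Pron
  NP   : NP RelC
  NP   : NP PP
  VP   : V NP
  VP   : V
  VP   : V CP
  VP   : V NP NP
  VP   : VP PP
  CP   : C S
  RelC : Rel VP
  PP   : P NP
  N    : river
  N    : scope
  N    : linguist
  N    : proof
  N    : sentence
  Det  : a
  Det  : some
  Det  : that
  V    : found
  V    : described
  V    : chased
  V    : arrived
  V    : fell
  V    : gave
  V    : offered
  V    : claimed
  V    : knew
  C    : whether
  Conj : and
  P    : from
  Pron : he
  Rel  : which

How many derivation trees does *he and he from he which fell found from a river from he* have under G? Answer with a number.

Two of the 10 distinct bracketings:
[S [NP [NP [Pron he]] [Conj and] [NP [NP [NP [Pron he]] [PP [P from] [NP [Pron he]]]] [RelC [Rel which] [VP [V fell]]]]] [VP [VP [V found]] [PP [P from] [NP [NP [Det a] [N river]] [PP [P from] [NP [Pron he]]]]]]]
[S [NP [NP [Pron he]] [Conj and] [NP [NP [NP [Pron he]] [PP [P from] [NP [Pron he]]]] [RelC [Rel which] [VP [V fell]]]]] [VP [VP [VP [V found]] [PP [P from] [NP [Det a] [N river]]]] [PP [P from] [NP [Pron he]]]]]
The trees differ in how a recursive rule is bracketed over the same span.

10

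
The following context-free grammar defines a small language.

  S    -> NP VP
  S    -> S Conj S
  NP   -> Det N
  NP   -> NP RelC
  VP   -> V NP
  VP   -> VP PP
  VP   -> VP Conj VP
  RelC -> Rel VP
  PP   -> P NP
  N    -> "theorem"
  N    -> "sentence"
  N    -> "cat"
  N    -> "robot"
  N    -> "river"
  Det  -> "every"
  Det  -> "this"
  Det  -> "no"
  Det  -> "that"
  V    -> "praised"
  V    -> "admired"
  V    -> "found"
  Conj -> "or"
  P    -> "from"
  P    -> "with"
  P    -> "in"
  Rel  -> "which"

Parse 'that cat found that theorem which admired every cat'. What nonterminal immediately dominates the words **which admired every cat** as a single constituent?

RelC

[S [NP [Det that] [N cat]] [VP [V found] [NP [NP [Det that] [N theorem]] [RelC [Rel which] [VP [V admired] [NP [Det every] [N cat]]]]]]]
The span 'which admired every cat' is the RelC node built by RelC → Rel VP.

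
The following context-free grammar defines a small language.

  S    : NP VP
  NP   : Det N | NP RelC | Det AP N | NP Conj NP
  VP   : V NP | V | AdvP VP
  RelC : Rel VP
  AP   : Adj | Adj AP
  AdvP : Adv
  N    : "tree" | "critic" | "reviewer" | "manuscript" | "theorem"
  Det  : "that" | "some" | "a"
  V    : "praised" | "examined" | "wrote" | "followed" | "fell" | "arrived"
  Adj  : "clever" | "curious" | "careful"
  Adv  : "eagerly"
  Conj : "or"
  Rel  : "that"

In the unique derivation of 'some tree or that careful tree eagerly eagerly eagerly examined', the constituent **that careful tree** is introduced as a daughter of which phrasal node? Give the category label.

S
  NP
    NP
      Det: some
      N: tree
    Conj: or
    NP
      Det: that
      AP
        Adj: careful
      N: tree
  VP
    AdvP
      Adv: eagerly
    VP
      AdvP
        Adv: eagerly
      VP
        AdvP
          Adv: eagerly
        VP
          V: examined
The span 'that careful tree' is the NP node built by NP → Det AP N.
Its mother is the NP built by NP → NP Conj NP.

NP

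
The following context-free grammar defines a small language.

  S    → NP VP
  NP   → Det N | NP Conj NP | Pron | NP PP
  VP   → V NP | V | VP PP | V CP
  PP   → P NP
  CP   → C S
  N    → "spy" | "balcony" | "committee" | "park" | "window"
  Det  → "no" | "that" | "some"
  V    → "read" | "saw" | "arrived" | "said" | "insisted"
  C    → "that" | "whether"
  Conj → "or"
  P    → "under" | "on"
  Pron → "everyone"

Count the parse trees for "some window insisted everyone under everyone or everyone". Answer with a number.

3

Two of the 3 distinct bracketings:
[S [NP [Det some] [N window]] [VP [V insisted] [NP [NP [NP [Pron everyone]] [PP [P under] [NP [Pron everyone]]]] [Conj or] [NP [Pron everyone]]]]]
[S [NP [Det some] [N window]] [VP [V insisted] [NP [NP [Pron everyone]] [PP [P under] [NP [NP [Pron everyone]] [Conj or] [NP [Pron everyone]]]]]]]
The trees differ in how a recursive rule is bracketed over the same span.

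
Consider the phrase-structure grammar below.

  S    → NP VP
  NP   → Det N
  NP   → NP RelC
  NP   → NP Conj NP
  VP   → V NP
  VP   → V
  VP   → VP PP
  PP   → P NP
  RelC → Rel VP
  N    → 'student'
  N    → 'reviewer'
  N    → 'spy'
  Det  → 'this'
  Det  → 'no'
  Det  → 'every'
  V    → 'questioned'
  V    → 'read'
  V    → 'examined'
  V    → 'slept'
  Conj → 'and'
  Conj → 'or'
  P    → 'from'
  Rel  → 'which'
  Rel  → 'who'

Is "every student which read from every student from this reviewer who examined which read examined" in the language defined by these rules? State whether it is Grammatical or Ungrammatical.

[S [NP [NP [Det every] [N student]] [RelC [Rel which] [VP [VP [VP [V read]] [PP [P from] [NP [Det every] [N student]]]] [PP [P from] [NP [NP [NP [Det this] [N reviewer]] [RelC [Rel who] [VP [V examined]]]] [RelC [Rel which] [VP [V read]]]]]]]] [VP [V examined]]]
The bracketing above is licensed at every node by one of the given productions, with S at the root.

Grammatical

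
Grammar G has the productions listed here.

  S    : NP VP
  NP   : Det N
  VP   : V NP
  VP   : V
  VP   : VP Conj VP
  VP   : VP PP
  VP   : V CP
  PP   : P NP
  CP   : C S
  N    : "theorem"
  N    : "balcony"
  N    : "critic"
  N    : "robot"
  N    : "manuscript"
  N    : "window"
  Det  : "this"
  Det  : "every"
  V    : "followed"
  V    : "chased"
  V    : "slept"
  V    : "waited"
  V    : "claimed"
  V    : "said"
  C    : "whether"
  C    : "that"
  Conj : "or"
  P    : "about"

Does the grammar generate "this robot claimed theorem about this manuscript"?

Ungrammatical

A V word can never sit immediately before an N word in any string this grammar generates, so the substring 'claimed theorem' rules out a derivation.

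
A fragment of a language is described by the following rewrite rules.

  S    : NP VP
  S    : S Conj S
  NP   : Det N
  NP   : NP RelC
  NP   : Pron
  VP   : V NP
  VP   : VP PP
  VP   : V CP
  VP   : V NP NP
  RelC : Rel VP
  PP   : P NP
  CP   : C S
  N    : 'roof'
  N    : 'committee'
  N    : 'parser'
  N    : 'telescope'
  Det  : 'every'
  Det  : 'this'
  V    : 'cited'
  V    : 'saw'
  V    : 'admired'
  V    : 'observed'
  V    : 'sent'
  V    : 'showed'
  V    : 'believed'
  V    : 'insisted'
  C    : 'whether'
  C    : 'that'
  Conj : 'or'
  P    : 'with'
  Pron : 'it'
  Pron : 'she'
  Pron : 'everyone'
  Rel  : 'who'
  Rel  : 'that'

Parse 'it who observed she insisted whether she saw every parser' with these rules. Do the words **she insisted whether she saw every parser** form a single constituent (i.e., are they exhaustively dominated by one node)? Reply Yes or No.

No

[S [NP [NP [Pron it]] [RelC [Rel who] [VP [V observed] [NP [Pron she]]]]] [VP [V insisted] [CP [C whether] [S [NP [Pron she]] [VP [V saw] [NP [Det every] [N parser]]]]]]]
The smallest constituent containing 'she insisted whether she saw every parser' is the S spanning 'it who observed she insisted whether she saw every parser'; no single node in the tree dominates exactly the given words.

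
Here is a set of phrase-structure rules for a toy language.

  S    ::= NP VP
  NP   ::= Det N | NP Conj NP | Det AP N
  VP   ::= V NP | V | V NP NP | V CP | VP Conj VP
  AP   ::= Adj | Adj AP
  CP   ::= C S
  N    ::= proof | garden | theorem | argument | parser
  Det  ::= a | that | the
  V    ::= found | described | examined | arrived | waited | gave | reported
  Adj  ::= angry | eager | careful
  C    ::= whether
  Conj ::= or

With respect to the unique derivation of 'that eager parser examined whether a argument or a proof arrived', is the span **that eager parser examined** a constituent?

No

[S [NP [Det that] [AP [Adj eager]] [N parser]] [VP [V examined] [CP [C whether] [S [NP [NP [Det a] [N argument]] [Conj or] [NP [Det a] [N proof]]] [VP [V arrived]]]]]]
The smallest constituent containing 'that eager parser examined' is the S spanning 'that eager parser examined whether a argument or a proof arrived'; no single node in the tree dominates exactly the given words.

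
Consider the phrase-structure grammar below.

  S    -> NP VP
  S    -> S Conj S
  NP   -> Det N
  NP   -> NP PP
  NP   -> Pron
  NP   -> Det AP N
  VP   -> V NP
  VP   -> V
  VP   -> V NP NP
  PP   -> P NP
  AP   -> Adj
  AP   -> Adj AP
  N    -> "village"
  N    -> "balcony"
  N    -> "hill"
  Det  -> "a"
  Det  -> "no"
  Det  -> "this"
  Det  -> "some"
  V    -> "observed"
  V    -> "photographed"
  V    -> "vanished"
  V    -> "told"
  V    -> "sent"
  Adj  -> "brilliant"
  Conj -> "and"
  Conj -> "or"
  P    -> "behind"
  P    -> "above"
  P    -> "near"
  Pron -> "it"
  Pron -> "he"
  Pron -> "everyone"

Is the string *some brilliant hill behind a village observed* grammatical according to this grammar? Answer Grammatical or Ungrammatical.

Grammatical

S
  NP
    NP
      Det: some
      AP
        Adj: brilliant
      N: hill
    PP
      P: behind
      NP
        Det: a
        N: village
  VP
    V: observed
Every word is introduced by a lexical rule and the phrasal rules combine the resulting categories into a single S.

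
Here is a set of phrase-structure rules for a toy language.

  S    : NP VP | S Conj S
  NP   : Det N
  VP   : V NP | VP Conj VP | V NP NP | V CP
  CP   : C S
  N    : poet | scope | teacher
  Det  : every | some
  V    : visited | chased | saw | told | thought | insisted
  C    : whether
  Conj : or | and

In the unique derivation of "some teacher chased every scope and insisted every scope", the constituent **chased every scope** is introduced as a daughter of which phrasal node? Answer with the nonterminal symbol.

[S [NP [Det some] [N teacher]] [VP [VP [V chased] [NP [Det every] [N scope]]] [Conj and] [VP [V insisted] [NP [Det every] [N scope]]]]]
The span 'chased every scope' is the VP node built by VP → V NP.
Its mother is the VP built by VP → VP Conj VP.

VP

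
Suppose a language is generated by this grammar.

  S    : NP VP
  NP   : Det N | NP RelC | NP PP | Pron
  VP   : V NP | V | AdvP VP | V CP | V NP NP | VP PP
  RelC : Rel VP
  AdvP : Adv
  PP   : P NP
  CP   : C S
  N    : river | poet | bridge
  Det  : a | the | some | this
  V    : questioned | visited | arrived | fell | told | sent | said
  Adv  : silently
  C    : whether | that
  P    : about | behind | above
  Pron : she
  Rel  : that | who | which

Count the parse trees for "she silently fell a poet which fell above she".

Two of the 4 distinct bracketings:
[S [NP [Pron she]] [VP [AdvP [Adv silently]] [VP [V fell] [NP [NP [Det a] [N poet]] [RelC [Rel which] [VP [VP [V fell]] [PP [P above] [NP [Pron she]]]]]]]]]
[S [NP [Pron she]] [VP [AdvP [Adv silently]] [VP [V fell] [NP [NP [NP [Det a] [N poet]] [RelC [Rel which] [VP [V fell]]]] [PP [P above] [NP [Pron she]]]]]]]
The difference turns on whether NP → NP PP is used at the relevant span, versus an alternative expansion of NP.

4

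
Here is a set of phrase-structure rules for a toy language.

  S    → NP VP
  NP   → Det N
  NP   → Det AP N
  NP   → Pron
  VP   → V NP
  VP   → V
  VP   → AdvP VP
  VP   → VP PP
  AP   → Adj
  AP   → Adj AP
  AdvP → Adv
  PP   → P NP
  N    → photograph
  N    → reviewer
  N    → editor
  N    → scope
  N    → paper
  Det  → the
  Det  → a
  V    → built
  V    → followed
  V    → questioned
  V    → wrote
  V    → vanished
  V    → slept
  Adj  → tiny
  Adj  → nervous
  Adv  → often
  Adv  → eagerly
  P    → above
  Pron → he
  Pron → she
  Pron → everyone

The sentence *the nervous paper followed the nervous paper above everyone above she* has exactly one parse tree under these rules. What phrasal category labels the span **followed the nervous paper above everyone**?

VP

S
  NP
    Det: the
    AP
      Adj: nervous
    N: paper
  VP
    VP
      VP
        V: followed
        NP
          Det: the
          AP
            Adj: nervous
          N: paper
      PP
        P: above
        NP
          Pron: everyone
    PP
      P: above
      NP
        Pron: she
The span 'followed the nervous paper above everyone' is the VP node built by VP → VP PP.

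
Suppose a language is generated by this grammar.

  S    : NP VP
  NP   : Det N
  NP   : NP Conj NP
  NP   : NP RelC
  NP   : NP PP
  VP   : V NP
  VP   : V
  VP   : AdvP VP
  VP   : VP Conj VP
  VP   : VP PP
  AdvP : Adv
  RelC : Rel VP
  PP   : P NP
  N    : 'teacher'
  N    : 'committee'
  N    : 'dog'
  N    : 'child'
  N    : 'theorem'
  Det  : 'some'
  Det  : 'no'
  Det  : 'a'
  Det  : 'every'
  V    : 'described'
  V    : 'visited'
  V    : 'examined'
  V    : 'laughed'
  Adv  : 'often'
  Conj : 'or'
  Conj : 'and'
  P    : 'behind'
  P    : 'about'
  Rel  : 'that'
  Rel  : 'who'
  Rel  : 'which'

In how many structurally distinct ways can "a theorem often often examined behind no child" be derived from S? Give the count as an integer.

3

Two of the 3 distinct bracketings:
[S [NP [Det a] [N theorem]] [VP [AdvP [Adv often]] [VP [AdvP [Adv often]] [VP [VP [V examined]] [PP [P behind] [NP [Det no] [N child]]]]]]]
[S [NP [Det a] [N theorem]] [VP [AdvP [Adv often]] [VP [VP [AdvP [Adv often]] [VP [V examined]]] [PP [P behind] [NP [Det no] [N child]]]]]]
The trees differ in how a recursive rule is bracketed over the same span.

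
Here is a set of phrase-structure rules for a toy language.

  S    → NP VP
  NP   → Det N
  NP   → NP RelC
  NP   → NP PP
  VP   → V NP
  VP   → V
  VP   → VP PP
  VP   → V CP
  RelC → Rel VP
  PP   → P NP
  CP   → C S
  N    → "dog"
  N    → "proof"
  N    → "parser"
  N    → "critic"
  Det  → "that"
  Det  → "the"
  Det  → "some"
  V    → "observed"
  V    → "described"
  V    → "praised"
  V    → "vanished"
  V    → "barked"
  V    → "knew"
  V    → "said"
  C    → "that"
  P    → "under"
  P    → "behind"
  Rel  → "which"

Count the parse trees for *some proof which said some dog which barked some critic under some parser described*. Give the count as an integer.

Two of the 8 distinct bracketings:
[S [NP [NP [Det some] [N proof]] [RelC [Rel which] [VP [V said] [NP [NP [Det some] [N dog]] [RelC [Rel which] [VP [V barked] [NP [NP [Det some] [N critic]] [PP [P under] [NP [Det some] [N parser]]]]]]]]]] [VP [V described]]]
[S [NP [NP [Det some] [N proof]] [RelC [Rel which] [VP [V said] [NP [NP [Det some] [N dog]] [RelC [Rel which] [VP [VP [V barked] [NP [Det some] [N critic]]] [PP [P under] [NP [Det some] [N parser]]]]]]]]] [VP [V described]]]
The difference turns on whether NP → NP PP is used at the relevant span, versus an alternative expansion of NP.

8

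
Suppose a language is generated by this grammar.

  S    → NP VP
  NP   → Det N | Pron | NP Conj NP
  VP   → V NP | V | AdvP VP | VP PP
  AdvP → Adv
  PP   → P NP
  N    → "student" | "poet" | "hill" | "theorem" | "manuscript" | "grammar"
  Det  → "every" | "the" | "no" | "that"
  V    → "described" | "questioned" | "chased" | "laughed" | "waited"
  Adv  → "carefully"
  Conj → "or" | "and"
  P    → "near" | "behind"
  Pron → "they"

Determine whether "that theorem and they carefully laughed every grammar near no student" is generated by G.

S
  NP
    NP
      Det: that
      N: theorem
    Conj: and
    NP
      Pron: they
  VP
    AdvP
      Adv: carefully
    VP
      VP
        V: laughed
        NP
          Det: every
          N: grammar
      PP
        P: near
        NP
          Det: no
          N: student
Every word is introduced by a lexical rule and the phrasal rules combine the resulting categories into a single S.

Grammatical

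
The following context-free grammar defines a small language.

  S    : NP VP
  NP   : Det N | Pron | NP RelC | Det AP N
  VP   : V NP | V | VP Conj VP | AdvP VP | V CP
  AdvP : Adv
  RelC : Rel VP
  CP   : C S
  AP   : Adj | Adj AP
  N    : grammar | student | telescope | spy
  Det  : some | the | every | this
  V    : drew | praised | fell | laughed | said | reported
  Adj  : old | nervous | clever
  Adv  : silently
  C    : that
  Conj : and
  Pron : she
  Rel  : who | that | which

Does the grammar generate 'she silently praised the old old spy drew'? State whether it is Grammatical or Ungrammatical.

For S → NP VP, the only prefix that parses as NP is 'she', but the remainder 'silently praised the old old spy drew' is not a VP under these rules.

Ungrammatical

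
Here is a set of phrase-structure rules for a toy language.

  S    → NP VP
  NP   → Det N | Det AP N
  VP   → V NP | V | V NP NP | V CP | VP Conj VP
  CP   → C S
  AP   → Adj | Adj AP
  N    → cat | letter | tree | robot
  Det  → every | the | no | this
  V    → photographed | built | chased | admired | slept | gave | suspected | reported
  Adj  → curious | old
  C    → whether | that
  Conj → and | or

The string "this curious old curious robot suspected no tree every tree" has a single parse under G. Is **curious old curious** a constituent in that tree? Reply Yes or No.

[S [NP [Det this] [AP [Adj curious] [AP [Adj old] [AP [Adj curious]]]] [N robot]] [VP [V suspected] [NP [Det no] [N tree]] [NP [Det every] [N tree]]]]
The words 'curious old curious' are exhaustively dominated by a single AP node (built by AP → Adj AP), so they form a constituent.

Yes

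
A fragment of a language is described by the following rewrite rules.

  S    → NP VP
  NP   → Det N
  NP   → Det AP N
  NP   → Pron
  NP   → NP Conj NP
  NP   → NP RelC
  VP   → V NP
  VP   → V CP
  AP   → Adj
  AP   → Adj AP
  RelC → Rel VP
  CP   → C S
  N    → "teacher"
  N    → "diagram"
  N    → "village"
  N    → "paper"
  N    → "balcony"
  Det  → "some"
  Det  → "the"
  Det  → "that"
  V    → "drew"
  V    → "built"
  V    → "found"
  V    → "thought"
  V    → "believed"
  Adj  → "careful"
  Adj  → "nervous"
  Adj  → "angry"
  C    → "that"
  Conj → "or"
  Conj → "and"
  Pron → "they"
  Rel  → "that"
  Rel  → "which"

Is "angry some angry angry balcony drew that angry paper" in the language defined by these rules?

Ungrammatical

An Adj word can never sit immediately before a Det word in any string this grammar generates, so the substring 'angry some' rules out a derivation.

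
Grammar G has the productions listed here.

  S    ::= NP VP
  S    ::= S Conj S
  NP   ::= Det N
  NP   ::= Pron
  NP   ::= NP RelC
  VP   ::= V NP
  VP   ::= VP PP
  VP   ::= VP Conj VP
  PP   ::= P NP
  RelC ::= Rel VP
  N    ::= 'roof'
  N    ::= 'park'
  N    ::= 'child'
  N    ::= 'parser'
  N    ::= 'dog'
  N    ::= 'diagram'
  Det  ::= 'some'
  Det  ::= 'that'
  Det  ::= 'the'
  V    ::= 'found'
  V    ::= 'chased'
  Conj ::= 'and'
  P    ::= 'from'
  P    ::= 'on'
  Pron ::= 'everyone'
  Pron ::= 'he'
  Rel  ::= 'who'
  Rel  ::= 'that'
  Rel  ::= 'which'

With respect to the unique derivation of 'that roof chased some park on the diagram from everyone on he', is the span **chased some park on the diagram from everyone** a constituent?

[S [NP [Det that] [N roof]] [VP [VP [VP [VP [V chased] [NP [Det some] [N park]]] [PP [P on] [NP [Det the] [N diagram]]]] [PP [P from] [NP [Pron everyone]]]] [PP [P on] [NP [Pron he]]]]]
The words 'chased some park on the diagram from everyone' are exhaustively dominated by a single VP node (built by VP → VP PP), so they form a constituent.

Yes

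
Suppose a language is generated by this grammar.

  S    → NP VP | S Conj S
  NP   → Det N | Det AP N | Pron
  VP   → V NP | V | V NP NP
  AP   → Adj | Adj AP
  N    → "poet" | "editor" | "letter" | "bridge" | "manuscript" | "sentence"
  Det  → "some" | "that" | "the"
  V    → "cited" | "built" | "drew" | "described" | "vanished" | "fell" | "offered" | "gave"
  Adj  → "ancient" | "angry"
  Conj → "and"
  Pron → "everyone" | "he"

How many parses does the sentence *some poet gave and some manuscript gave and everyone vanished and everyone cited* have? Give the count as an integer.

Two of the 5 distinct bracketings:
[S [S [NP [Det some] [N poet]] [VP [V gave]]] [Conj and] [S [S [NP [Det some] [N manuscript]] [VP [V gave]]] [Conj and] [S [S [NP [Pron everyone]] [VP [V vanished]]] [Conj and] [S [NP [Pron everyone]] [VP [V cited]]]]]]
[S [S [NP [Det some] [N poet]] [VP [V gave]]] [Conj and] [S [S [S [NP [Det some] [N manuscript]] [VP [V gave]]] [Conj and] [S [NP [Pron everyone]] [VP [V vanished]]]] [Conj and] [S [NP [Pron everyone]] [VP [V cited]]]]]
The trees differ in how a recursive rule is bracketed over the same span.

5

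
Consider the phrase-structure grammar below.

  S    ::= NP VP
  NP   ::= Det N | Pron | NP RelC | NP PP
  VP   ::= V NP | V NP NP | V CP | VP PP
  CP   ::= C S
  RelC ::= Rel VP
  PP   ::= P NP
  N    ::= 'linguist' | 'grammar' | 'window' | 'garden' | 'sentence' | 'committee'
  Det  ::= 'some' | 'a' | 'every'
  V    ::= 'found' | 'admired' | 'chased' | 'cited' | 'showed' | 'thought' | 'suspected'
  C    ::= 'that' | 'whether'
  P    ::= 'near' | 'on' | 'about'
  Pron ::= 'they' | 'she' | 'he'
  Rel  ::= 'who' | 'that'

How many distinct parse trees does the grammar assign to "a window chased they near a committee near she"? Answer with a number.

Two of the 5 distinct bracketings:
[S [NP [Det a] [N window]] [VP [V chased] [NP [NP [Pron they]] [PP [P near] [NP [NP [Det a] [N committee]] [PP [P near] [NP [Pron she]]]]]]]]
[S [NP [Det a] [N window]] [VP [V chased] [NP [NP [NP [Pron they]] [PP [P near] [NP [Det a] [N committee]]]] [PP [P near] [NP [Pron she]]]]]]
The trees differ in how a recursive rule is bracketed over the same span.

5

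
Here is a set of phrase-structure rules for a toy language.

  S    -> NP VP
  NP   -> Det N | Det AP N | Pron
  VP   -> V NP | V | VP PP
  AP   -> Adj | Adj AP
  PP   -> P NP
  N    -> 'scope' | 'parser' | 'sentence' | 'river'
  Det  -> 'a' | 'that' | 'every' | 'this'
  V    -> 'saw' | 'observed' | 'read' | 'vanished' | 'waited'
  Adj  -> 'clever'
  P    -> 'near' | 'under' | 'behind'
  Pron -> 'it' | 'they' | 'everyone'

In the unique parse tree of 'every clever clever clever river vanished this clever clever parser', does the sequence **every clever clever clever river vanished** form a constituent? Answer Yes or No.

No

[S [NP [Det every] [AP [Adj clever] [AP [Adj clever] [AP [Adj clever]]]] [N river]] [VP [V vanished] [NP [Det this] [AP [Adj clever] [AP [Adj clever]]] [N parser]]]]
The smallest constituent containing 'every clever clever clever river vanished' is the S spanning 'every clever clever clever river vanished this clever clever parser'; no single node in the tree dominates exactly the given words.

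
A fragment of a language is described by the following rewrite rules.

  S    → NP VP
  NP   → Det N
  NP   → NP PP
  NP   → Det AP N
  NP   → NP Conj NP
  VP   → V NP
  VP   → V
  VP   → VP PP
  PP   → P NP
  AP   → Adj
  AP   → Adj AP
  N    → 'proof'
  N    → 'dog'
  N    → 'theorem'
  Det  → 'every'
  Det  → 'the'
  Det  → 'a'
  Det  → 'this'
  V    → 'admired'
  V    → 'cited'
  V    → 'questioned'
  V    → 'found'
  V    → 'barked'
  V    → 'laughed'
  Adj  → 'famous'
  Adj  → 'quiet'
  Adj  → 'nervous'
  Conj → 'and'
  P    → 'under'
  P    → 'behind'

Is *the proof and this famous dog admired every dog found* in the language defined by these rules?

For S → NP VP, every NP-prefix leaves a non-VP remainder: after 'the proof' the remainder is not a VP; after 'the proof and this famous dog' the remainder is not a VP.

Ungrammatical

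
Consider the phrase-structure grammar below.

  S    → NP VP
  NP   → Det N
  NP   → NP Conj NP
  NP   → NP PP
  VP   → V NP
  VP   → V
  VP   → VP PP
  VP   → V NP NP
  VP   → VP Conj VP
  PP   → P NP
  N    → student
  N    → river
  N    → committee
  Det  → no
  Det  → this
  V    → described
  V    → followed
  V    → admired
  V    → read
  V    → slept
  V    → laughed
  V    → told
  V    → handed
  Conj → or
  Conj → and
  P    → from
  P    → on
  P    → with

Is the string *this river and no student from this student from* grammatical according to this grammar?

For S → NP VP, every NP-prefix leaves a non-VP remainder: after 'this river' the remainder is not a VP; after 'this river and no student' the remainder is not a VP; after 'this river and no student from this student' the remainder is not a VP.

Ungrammatical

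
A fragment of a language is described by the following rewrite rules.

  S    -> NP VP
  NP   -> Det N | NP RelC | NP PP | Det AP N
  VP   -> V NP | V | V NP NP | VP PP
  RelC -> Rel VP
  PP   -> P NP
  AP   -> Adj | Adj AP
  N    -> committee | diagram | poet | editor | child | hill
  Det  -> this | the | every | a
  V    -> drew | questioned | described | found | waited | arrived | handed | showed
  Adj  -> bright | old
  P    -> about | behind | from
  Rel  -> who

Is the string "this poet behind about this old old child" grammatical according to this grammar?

A P word can never sit immediately before a P word in any string this grammar generates, so the substring 'behind about' rules out a derivation.

Ungrammatical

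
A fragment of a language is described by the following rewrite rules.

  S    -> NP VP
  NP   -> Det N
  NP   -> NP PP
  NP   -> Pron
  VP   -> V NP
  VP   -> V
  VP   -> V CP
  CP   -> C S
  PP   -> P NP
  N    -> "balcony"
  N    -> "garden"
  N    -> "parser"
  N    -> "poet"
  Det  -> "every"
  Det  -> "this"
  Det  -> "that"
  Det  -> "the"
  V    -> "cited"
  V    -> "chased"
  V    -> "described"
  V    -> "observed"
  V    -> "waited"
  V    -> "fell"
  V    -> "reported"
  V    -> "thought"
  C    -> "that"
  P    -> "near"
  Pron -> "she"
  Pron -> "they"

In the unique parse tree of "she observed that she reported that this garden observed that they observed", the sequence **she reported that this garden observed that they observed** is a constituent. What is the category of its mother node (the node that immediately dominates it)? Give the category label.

S
  NP
    Pron: she
  VP
    V: observed
    CP
      C: that
      S
        NP
          Pron: she
        VP
          V: reported
          CP
            C: that
            S
              NP
                Det: this
                N: garden
              VP
                V: observed
                CP
                  C: that
                  S
                    NP
                      Pron: they
                    VP
                      V: observed
The span 'she reported that this garden observed that they observed' is the S node built by S → NP VP.
Its mother is the CP built by CP → C S.

CP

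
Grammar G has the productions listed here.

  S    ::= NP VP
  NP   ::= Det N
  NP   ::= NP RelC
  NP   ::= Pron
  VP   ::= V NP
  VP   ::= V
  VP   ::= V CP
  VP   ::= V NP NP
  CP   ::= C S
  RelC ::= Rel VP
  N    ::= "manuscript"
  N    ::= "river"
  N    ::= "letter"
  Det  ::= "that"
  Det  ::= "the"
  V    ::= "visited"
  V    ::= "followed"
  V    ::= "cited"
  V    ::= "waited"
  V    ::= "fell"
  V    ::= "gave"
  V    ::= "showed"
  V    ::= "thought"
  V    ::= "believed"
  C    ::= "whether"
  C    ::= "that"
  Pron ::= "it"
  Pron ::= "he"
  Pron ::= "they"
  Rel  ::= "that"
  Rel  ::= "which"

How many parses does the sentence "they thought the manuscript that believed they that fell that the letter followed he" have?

6

Two of the 6 distinct bracketings:
[S [NP [Pron they]] [VP [V thought] [NP [NP [Det the] [N manuscript]] [RelC [Rel that] [VP [V believed] [NP [NP [Pron they]] [RelC [Rel that] [VP [V fell] [CP [C that] [S [NP [Det the] [N letter]] [VP [V followed] [NP [Pron he]]]]]]]]]]]]]
[S [NP [Pron they]] [VP [V thought] [NP [NP [Det the] [N manuscript]] [RelC [Rel that] [VP [V believed] [NP [NP [Pron they]] [RelC [Rel that] [VP [V fell] [CP [C that] [S [NP [Det the] [N letter]] [VP [V followed]]]]]]] [NP [Pron he]]]]]]]
The difference turns on whether VP → V is used at the relevant span, versus an alternative expansion of VP.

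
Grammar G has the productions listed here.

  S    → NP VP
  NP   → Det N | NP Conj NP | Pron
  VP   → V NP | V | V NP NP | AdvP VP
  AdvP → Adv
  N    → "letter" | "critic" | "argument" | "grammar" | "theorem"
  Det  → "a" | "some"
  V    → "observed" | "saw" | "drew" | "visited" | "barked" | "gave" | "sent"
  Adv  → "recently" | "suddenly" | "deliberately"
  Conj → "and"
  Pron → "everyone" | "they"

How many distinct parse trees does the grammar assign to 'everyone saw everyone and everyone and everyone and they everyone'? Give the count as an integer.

5

Two of the 5 distinct bracketings:
[S [NP [Pron everyone]] [VP [V saw] [NP [NP [Pron everyone]] [Conj and] [NP [NP [Pron everyone]] [Conj and] [NP [NP [Pron everyone]] [Conj and] [NP [Pron they]]]]] [NP [Pron everyone]]]]
[S [NP [Pron everyone]] [VP [V saw] [NP [NP [Pron everyone]] [Conj and] [NP [NP [NP [Pron everyone]] [Conj and] [NP [Pron everyone]]] [Conj and] [NP [Pron they]]]] [NP [Pron everyone]]]]
The trees differ in how a recursive rule is bracketed over the same span.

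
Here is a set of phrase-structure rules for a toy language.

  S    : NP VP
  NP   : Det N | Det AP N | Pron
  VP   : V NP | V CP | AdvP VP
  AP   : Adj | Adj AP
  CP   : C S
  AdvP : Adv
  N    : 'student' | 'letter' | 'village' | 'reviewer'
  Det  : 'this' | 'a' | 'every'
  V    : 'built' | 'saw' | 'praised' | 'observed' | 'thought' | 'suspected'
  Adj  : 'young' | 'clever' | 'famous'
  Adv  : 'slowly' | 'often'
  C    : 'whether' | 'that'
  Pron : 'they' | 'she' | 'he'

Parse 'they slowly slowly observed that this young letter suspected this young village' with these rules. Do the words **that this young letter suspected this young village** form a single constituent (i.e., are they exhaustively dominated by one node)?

Yes

[S [NP [Pron they]] [VP [AdvP [Adv slowly]] [VP [AdvP [Adv slowly]] [VP [V observed] [CP [C that] [S [NP [Det this] [AP [Adj young]] [N letter]] [VP [V suspected] [NP [Det this] [AP [Adj young]] [N village]]]]]]]]]
The words 'that this young letter suspected this young village' are exhaustively dominated by a single CP node (built by CP → C S), so they form a constituent.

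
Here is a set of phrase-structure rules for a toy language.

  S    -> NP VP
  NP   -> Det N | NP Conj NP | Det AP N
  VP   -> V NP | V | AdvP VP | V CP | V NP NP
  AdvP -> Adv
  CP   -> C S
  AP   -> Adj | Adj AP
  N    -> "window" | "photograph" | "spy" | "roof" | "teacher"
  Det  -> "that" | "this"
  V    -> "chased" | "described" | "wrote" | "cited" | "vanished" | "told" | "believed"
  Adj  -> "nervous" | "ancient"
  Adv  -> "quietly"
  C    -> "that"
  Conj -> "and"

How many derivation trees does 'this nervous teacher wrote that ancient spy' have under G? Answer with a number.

1

[S [NP [Det this] [AP [Adj nervous]] [N teacher]] [VP [V wrote] [NP [Det that] [AP [Adj ancient]] [N spy]]]]
No rule offers an alternative attachment or grouping for any span, so this is the only derivation.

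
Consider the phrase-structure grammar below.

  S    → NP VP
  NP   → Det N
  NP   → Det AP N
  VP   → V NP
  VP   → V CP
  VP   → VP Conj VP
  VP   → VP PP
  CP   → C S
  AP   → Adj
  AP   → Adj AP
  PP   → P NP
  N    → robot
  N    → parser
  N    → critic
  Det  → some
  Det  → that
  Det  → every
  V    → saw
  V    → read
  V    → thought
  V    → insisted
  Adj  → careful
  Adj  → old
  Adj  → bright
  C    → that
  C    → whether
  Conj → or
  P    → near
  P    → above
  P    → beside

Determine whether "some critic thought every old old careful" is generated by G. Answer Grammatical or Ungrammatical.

Ungrammatical

For S → NP VP, the only prefix that parses as NP is 'some critic', but the remainder 'thought every old old careful' is not a VP under these rules.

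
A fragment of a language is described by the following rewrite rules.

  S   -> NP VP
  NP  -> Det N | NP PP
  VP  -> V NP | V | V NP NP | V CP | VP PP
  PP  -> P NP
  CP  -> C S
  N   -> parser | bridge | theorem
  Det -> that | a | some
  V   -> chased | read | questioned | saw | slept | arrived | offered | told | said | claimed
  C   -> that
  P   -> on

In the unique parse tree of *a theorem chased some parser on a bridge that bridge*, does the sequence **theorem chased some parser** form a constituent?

[S [NP [Det a] [N theorem]] [VP [V chased] [NP [NP [Det some] [N parser]] [PP [P on] [NP [Det a] [N bridge]]]] [NP [Det that] [N bridge]]]]
The smallest constituent containing 'theorem chased some parser' is the S spanning 'a theorem chased some parser on a bridge that bridge'; no single node in the tree dominates exactly the given words.

No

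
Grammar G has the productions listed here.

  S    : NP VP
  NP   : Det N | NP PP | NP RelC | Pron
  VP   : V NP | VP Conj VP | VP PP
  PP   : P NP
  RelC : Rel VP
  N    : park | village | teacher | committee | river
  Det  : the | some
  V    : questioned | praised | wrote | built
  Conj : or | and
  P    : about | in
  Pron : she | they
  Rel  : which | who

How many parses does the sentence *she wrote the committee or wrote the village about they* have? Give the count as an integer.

Two of the 3 distinct bracketings:
[S [NP [Pron she]] [VP [VP [V wrote] [NP [Det the] [N committee]]] [Conj or] [VP [V wrote] [NP [NP [Det the] [N village]] [PP [P about] [NP [Pron they]]]]]]]
[S [NP [Pron she]] [VP [VP [V wrote] [NP [Det the] [N committee]]] [Conj or] [VP [VP [V wrote] [NP [Det the] [N village]]] [PP [P about] [NP [Pron they]]]]]]
The difference turns on whether NP → NP PP is used at the relevant span, versus an alternative expansion of NP.

3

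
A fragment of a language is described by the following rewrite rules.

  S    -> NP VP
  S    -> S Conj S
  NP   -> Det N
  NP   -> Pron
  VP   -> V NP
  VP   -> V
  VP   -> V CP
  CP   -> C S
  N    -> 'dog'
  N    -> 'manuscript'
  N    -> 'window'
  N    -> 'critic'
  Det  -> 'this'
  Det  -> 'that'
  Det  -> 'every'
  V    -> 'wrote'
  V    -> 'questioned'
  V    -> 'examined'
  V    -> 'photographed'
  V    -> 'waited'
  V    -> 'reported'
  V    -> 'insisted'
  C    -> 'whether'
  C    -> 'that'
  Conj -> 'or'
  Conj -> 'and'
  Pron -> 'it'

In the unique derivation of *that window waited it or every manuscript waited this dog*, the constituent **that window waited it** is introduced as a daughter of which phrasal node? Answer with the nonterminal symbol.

[S [S [NP [Det that] [N window]] [VP [V waited] [NP [Pron it]]]] [Conj or] [S [NP [Det every] [N manuscript]] [VP [V waited] [NP [Det this] [N dog]]]]]
The span 'that window waited it' is the S node built by S → NP VP.
Its mother is the S built by S → S Conj S.

S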